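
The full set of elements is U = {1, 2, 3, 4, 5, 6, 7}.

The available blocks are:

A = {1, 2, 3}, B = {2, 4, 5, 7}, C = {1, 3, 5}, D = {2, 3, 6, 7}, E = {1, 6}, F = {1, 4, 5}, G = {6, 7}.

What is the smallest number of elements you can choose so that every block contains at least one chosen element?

2

H = {1, 7} meets every block (each contains at least one member of H), and |H| = 2.
The blocks D, F are pairwise disjoint, so any hitting set needs a separate element for each — at least 2. Hence 2 is optimal.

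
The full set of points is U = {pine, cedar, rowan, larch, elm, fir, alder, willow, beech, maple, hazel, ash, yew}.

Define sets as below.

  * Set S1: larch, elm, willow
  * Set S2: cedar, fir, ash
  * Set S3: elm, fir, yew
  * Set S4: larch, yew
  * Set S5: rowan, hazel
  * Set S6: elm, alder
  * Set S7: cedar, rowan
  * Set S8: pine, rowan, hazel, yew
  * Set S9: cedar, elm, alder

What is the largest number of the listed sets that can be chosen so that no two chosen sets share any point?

S2, S4, S5, S6 are pairwise disjoint (S2={cedar,fir,ash}; S4={larch,yew}; S5={rowan,hazel}; S6={elm,alder}).
Every remaining set overlaps one of these, and no 5 of the listed sets are pairwise disjoint, so 4 is the maximum.

4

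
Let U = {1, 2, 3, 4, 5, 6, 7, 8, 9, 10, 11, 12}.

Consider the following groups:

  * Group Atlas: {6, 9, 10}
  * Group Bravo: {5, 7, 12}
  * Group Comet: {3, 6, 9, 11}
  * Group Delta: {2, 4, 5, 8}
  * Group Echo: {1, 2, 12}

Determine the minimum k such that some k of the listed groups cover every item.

5

Atlas and Bravo and Comet and Delta and Echo together: Atlas ∪ Bravo ∪ Comet ∪ Delta ∪ Echo = {1, 2, 3, 4, 5, 6, 7, 8, 9, 10, 11, 12} — every item is covered.
No 4 of the 5 groups cover everything (all 5 combinations miss at least one item), so 5 is optimal.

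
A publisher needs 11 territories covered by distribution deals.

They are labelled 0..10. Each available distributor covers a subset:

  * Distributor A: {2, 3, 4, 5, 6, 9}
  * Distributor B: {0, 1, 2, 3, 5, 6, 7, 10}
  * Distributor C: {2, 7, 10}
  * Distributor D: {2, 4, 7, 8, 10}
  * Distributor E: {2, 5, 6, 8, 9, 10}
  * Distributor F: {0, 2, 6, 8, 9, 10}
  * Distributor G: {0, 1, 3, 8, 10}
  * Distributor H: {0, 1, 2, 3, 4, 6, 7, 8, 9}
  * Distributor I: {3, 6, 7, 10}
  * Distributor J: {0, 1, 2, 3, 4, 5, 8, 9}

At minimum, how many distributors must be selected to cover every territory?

2

Take {E, H}. Their union is {0, 1, 2, 3, 4, 5, 6, 7, 8, 9, 10}, which is all 11 territories.
No single distributor has all 11 territories (the largest, H, has 9), so 2 is optimal.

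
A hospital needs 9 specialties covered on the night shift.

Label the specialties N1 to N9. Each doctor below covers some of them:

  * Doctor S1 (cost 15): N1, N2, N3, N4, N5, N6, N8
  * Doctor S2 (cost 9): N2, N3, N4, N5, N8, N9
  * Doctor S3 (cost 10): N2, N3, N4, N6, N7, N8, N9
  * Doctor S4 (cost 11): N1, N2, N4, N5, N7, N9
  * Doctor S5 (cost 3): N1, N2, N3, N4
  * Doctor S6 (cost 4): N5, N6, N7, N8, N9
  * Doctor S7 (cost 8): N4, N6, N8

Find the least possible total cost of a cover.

S5, S6 together cover every specialty (S5 ∪ S6 = {N1, N2, N3, N4, N5, N6, N7, N8, N9}); total cost 3 + 4 = 7.
No covering selection has total cost below 7.

7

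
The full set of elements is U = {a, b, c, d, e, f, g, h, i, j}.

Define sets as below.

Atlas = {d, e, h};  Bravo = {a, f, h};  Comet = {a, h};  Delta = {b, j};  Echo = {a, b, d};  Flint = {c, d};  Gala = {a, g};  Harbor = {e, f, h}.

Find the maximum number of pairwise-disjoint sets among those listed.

4

Delta, Flint, Gala, Harbor are pairwise disjoint (Delta={b,j}; Flint={c,d}; Gala={a,g}; Harbor={e,f,h}).
Every remaining set overlaps one of these, and no 5 of the listed sets are pairwise disjoint, so 4 is the maximum.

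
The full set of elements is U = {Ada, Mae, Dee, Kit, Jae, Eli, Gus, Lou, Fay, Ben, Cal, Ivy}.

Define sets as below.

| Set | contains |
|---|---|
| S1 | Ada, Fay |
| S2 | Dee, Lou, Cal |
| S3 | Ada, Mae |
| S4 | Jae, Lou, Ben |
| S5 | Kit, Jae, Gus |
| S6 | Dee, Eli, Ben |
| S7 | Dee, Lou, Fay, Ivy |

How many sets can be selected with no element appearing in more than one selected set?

S2, S3, S5 are pairwise disjoint (S2={Dee,Lou,Cal}; S3={Ada,Mae}; S5={Kit,Jae,Gus}).
Every remaining set overlaps one of these, and no 4 of the listed sets are pairwise disjoint, so 3 is the maximum.

3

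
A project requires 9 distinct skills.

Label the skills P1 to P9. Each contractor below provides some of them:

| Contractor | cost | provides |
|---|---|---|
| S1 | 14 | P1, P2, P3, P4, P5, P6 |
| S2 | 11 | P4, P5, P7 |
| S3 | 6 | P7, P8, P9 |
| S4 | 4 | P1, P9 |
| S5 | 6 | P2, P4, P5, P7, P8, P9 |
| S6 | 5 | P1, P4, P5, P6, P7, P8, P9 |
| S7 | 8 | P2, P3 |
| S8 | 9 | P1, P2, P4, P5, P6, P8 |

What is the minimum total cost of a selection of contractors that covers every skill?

S6, S7 together cover every skill (S6 ∪ S7 = {P1, P2, P3, P4, P5, P6, P7, P8, P9}); total cost 5 + 8 = 13.
No covering selection has total cost below 13.

13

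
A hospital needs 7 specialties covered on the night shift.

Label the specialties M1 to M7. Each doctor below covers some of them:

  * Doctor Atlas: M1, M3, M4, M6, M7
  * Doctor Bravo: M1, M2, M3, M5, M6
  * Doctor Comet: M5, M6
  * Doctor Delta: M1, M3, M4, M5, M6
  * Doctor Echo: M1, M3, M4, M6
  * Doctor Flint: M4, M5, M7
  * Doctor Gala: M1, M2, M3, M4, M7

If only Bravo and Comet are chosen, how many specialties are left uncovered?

2

Union of Bravo, Comet = {M1, M2, M3, M5, M6}.
Not covered: M4, M7 — 2 specialties.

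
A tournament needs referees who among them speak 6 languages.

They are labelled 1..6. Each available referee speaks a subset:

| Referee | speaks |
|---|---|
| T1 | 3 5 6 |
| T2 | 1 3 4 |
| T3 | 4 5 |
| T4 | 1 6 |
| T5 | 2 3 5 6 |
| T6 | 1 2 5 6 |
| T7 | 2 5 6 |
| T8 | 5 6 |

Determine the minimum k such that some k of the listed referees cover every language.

2

T2 and T6 together: T2 ∪ T6 = {1, 2, 3, 4, 5, 6} — every language is covered.
No single referee has all 6 languages (the largest, T5, has 4), so 2 is optimal.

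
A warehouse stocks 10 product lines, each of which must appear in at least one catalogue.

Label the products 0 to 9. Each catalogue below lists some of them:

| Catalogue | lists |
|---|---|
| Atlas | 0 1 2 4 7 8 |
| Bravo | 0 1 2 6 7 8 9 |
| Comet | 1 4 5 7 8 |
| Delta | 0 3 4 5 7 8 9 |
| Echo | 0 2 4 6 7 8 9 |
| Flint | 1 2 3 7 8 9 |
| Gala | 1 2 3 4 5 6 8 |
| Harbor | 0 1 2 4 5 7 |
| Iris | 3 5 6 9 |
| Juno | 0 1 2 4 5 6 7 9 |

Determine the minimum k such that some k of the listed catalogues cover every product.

2

Delta and Gala together: Delta ∪ Gala = {0, 1, 2, 3, 4, 5, 6, 7, 8, 9} — every product is covered.
No single catalogue has all 10 products (the largest, Juno, has 8), so 2 is optimal.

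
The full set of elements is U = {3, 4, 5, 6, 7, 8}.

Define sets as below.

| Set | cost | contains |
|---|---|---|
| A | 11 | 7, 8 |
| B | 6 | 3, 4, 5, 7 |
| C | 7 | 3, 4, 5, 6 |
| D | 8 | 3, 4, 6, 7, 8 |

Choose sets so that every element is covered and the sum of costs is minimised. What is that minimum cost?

B, D together cover every element (B ∪ D = {3, 4, 5, 6, 7, 8}); total cost 6 + 8 = 14.
No covering selection has total cost below 14.

14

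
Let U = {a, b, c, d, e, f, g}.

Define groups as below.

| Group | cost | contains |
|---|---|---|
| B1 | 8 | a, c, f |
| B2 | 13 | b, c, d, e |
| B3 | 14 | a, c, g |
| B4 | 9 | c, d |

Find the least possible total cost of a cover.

B1, B2, B3 together cover every element (B1 ∪ B2 ∪ B3 = {a, b, c, d, e, f, g}); total cost 8 + 13 + 14 = 35.
No covering selection has total cost below 35.

35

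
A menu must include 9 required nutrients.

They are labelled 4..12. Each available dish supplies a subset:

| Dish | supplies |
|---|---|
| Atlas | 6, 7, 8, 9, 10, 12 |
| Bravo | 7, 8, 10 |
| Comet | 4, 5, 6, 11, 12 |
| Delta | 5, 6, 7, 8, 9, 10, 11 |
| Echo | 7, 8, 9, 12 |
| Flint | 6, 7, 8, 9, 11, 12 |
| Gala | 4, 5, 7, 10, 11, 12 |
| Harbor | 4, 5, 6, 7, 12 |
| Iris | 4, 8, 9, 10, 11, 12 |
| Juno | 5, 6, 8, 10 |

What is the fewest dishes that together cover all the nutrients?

2

Atlas and Gala together: Atlas ∪ Gala = {4, 5, 6, 7, 8, 9, 10, 11, 12} — every nutrient is covered.
No single dish has all 9 nutrients (the largest, Delta, has 7), so 2 is optimal.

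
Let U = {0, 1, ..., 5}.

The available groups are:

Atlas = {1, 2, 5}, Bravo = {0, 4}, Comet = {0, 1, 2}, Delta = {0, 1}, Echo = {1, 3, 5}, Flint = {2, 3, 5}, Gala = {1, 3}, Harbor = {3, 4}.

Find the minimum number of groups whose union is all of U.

Take {Delta, Flint, Harbor}. Their union is {0, 1, 2, 3, 4, 5}, which is all 6 items.
No 2 of the 8 groups cover everything (all 28 combinations miss at least one item), so 3 is optimal.

3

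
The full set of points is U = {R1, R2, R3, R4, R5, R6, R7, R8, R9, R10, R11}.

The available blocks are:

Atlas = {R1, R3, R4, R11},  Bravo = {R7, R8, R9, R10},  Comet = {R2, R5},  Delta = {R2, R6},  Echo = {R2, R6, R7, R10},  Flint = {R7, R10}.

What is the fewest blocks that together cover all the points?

Atlas and Bravo and Comet and Delta together: Atlas ∪ Bravo ∪ Comet ∪ Delta = {R1, R2, R3, R4, R5, R6, R7, R8, R9, R10, R11} — every point is covered.
Only Comet contains R5, so Comet is forced; the remaining 9 points need at least 3 more blocks (each remaining block adds at most 4) — so at least 4 blocks are needed, and 4 is optimal.

4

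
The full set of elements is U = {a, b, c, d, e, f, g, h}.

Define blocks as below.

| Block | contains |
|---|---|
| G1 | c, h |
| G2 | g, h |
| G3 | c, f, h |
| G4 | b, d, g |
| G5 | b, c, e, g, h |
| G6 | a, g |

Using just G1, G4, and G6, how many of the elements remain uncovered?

Union of G1, G4, G6 = {a, b, c, d, g, h}.
Not covered: e, f — 2 elements.

2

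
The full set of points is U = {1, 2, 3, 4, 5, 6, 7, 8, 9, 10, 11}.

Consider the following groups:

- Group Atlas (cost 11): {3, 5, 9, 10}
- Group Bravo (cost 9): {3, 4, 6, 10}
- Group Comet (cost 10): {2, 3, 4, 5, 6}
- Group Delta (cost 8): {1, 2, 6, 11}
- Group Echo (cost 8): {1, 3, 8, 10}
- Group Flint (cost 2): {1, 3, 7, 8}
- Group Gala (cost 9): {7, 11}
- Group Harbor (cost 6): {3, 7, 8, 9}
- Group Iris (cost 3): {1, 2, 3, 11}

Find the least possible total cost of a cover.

25

Atlas, Bravo, Flint, Iris together cover every point (Atlas ∪ Bravo ∪ Flint ∪ Iris = {1, 2, 3, 4, 5, 6, 7, 8, 9, 10, 11}); total cost 11 + 9 + 2 + 3 = 25.
No covering selection has total cost below 25.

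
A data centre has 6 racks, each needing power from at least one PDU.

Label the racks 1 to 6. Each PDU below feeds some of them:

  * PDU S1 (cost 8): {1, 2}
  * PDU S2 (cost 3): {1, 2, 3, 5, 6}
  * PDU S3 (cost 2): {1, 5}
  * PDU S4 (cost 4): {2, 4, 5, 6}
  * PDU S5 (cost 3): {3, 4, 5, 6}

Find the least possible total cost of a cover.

S2, S5 together cover every rack (S2 ∪ S5 = {1, 2, 3, 4, 5, 6}); total cost 3 + 3 = 6.
No covering selection has total cost below 6.

6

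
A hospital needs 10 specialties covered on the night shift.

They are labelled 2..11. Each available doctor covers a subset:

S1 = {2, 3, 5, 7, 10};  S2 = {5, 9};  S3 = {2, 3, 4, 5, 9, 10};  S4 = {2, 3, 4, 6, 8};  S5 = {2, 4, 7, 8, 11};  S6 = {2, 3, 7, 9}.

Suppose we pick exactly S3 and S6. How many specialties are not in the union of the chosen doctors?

Union of S3, S6 = {2, 3, 4, 5, 7, 9, 10}.
Not covered: 6, 8, 11 — 3 specialties.

3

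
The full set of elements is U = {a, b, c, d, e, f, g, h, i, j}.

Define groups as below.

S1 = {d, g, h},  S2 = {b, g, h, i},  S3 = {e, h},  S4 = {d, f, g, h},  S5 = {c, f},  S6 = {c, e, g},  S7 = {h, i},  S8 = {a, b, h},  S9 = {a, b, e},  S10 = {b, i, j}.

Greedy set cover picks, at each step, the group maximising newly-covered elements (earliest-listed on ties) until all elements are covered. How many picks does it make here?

Greedy: pick S2 (covers 4 new) → pick S4 (covers 2 new) → pick S6 (covers 2 new) → pick S8 (covers 1 new) → pick S10 (covers 1 new). Total picks: 5.
(The true minimum cover uses only 4 groups, so greedy is not optimal here.)

5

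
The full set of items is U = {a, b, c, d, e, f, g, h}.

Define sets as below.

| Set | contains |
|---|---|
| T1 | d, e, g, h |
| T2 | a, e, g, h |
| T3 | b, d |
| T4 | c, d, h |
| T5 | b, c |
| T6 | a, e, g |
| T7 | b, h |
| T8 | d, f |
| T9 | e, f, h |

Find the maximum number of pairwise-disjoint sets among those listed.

3

T6, T7, T8 are pairwise disjoint (T6={a,e,g}; T7={b,h}; T8={d,f}).
Every remaining set overlaps one of these, and no 4 of the listed sets are pairwise disjoint, so 3 is the maximum.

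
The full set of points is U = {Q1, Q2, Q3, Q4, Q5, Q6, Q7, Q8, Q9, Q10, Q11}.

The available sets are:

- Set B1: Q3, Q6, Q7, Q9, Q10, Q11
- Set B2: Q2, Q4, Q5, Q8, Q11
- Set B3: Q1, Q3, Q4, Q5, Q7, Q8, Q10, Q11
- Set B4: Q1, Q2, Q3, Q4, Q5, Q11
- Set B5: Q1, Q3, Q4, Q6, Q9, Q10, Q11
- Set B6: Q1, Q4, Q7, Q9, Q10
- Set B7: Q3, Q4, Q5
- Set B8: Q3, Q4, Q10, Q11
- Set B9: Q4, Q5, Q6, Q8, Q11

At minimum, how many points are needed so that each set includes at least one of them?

2

H = {Q4, Q6} meets every set (each contains at least one member of H), and |H| = 2.
No single point lies in every set, so at least 2 are needed and 2 is optimal.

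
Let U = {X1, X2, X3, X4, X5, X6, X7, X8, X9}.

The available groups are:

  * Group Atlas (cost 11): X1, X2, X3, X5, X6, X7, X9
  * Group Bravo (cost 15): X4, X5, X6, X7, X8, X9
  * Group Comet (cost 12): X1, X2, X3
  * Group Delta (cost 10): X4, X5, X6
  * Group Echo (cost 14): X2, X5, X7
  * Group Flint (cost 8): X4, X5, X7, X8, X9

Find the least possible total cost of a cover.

19

Atlas, Flint together cover every point (Atlas ∪ Flint = {X1, X2, X3, X4, X5, X6, X7, X8, X9}); total cost 11 + 8 = 19.
No covering selection has total cost below 19.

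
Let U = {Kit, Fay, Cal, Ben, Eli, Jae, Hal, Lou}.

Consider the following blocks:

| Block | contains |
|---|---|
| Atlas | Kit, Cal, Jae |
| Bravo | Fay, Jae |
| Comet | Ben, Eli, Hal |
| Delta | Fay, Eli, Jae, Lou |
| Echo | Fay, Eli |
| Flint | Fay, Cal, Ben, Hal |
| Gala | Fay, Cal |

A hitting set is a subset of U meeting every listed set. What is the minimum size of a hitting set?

Take H = {Fay, Cal, Hal}. Each listed block contains at least one of these, so H is a hitting set of size 3.
No choice of 2 elements meets every block, so 3 is the minimum.

3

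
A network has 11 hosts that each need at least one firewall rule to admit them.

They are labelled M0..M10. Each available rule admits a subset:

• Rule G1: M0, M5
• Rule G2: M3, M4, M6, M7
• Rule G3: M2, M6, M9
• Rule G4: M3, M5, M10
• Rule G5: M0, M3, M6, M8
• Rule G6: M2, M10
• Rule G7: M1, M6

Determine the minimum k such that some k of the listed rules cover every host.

G2 and G3 and G4 and G5 and G7 together: G2 ∪ G3 ∪ G4 ∪ G5 ∪ G7 = {M0, M1, M2, M3, M4, M5, M6, M7, M8, M9, M10} — every host is covered.
Only G2 contains M4, so G2 is forced; the remaining 7 hosts need at least 4 more rules (each remaining rule adds at most 2) — so at least 5 rules are needed, and 5 is optimal.

5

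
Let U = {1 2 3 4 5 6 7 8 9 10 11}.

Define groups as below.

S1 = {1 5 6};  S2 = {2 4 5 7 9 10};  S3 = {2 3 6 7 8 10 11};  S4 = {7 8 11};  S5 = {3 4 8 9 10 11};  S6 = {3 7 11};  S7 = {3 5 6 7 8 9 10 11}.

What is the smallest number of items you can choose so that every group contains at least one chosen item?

H = {5, 11} meets every group (each contains at least one member of H), and |H| = 2.
The groups S1, S4 are pairwise disjoint, so any hitting set needs a separate item for each — at least 2. Hence 2 is optimal.

2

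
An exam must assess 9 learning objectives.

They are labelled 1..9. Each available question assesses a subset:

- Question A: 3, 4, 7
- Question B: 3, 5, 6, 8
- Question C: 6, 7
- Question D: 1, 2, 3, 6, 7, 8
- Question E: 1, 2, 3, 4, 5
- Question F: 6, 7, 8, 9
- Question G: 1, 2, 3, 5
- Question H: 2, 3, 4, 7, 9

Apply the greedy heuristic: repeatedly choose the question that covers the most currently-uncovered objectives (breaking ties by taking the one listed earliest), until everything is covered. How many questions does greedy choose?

Greedy: pick D (covers 6 new) → pick E (covers 2 new) → pick F (covers 1 new). Total picks: 3.
(The true minimum cover uses only 2 questions, so greedy is not optimal here.)

3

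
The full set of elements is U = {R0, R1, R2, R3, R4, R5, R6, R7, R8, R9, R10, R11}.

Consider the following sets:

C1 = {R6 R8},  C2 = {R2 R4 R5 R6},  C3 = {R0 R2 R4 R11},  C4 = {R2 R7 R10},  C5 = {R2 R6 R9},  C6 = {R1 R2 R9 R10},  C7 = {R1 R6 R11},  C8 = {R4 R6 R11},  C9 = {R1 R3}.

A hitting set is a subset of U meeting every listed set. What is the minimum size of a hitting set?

3

H = {R2, R3, R6} meets every set (each contains at least one member of H), and |H| = 3.
The sets C4, C8, C9 are pairwise disjoint, so any hitting set needs a separate element for each — at least 3. Hence 3 is optimal.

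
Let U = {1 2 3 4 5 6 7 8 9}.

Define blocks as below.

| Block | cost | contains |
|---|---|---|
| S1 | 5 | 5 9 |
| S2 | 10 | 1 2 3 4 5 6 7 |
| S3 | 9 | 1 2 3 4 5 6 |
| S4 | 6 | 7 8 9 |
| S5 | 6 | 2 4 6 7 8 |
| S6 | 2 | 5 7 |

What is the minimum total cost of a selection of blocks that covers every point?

15

S3, S4 together cover every point (S3 ∪ S4 = {1, 2, 3, 4, 5, 6, 7, 8, 9}); total cost 9 + 6 = 15.
The greedy pick S6, S5, S3, S1 costs 22; no covering selection beats 15.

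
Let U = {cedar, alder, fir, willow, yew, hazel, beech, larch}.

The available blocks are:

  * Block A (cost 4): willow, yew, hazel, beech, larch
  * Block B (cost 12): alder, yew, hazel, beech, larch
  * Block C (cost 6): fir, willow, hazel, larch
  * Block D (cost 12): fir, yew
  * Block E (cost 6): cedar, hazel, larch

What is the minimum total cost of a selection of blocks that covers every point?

B, C, E together cover every point (B ∪ C ∪ E = {cedar, alder, fir, willow, yew, hazel, beech, larch}); total cost 12 + 6 + 6 = 24.
The greedy pick A, C, E, B costs 28; no covering selection beats 24.

24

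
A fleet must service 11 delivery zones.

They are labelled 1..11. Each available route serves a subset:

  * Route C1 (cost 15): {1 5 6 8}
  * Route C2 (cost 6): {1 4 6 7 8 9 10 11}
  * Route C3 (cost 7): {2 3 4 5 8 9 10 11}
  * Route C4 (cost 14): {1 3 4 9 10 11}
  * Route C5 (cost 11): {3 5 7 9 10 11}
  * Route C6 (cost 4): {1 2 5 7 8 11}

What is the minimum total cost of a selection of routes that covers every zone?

C2, C3 together cover every zone (C2 ∪ C3 = {1, 2, 3, 4, 5, 6, 7, 8, 9, 10, 11}); total cost 6 + 7 = 13.
The greedy pick C6, C2, C3 costs 17; no covering selection beats 13.

13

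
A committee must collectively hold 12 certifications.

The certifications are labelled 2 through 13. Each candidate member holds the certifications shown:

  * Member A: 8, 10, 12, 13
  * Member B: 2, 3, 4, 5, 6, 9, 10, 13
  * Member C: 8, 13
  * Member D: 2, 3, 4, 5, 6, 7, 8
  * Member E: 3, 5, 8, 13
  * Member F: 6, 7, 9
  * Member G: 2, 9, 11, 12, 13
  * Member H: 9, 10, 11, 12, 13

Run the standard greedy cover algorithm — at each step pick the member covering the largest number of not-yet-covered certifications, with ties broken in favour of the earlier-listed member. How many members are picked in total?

Greedy: pick B (covers 8 new) → pick A (covers 2 new) → pick D (covers 1 new) → pick G (covers 1 new). Total picks: 4.
(The true minimum cover uses only 2 members, so greedy is not optimal here.)

4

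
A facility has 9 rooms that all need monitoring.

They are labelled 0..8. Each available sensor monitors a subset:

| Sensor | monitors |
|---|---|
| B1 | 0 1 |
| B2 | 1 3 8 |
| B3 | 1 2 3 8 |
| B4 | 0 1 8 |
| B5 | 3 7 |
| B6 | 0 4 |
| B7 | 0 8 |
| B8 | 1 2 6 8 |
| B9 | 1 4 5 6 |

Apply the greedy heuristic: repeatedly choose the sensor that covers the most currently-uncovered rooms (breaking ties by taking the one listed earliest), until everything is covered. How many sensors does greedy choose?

4

Greedy: pick B3 (covers 4 new) → pick B9 (covers 3 new) → pick B1 (covers 1 new) → pick B5 (covers 1 new). Total picks: 4.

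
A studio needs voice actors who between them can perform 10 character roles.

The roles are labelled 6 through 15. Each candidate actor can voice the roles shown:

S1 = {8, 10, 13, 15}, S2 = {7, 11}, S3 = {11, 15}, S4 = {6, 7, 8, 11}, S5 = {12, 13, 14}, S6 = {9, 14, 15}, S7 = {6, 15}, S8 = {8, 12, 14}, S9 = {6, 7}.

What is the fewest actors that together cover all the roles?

Take {S1, S4, S5, S6}. Their union is {6, 7, 8, 9, 10, 11, 12, 13, 14, 15}, which is all 10 roles.
No 3 of the 9 actors cover everything (all 84 combinations miss at least one role), so 4 is optimal.

4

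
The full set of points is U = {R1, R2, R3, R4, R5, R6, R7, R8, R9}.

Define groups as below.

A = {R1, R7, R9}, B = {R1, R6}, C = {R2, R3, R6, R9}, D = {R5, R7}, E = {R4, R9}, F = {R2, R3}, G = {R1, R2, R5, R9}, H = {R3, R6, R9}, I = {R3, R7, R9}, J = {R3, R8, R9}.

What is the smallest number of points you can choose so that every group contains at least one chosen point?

4

The 4 points {R1, R2, R7, R9} hit every group.
The groups B, D, E, F are pairwise disjoint, so any hitting set needs a separate point for each — at least 4. Hence 4 is optimal.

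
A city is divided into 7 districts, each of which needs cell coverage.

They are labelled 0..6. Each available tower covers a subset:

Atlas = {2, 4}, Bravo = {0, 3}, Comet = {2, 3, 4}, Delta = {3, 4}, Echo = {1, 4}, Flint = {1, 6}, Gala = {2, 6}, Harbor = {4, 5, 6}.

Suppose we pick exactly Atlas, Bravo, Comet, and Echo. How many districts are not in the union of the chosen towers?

Union of Atlas, Bravo, Comet, Echo = {0, 1, 2, 3, 4}.
Not covered: 5, 6 — 2 districts.

2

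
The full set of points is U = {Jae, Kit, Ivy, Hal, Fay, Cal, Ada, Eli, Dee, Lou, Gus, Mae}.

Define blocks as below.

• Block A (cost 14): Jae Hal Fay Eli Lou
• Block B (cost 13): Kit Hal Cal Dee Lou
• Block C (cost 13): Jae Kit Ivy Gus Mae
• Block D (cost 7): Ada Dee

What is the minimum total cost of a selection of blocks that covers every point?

A, B, C, D together cover every point (A ∪ B ∪ C ∪ D = {Jae, Kit, Ivy, Hal, Fay, Cal, Ada, Eli, Dee, Lou, Gus, Mae}); total cost 14 + 13 + 13 + 7 = 47.
No covering selection has total cost below 47.

47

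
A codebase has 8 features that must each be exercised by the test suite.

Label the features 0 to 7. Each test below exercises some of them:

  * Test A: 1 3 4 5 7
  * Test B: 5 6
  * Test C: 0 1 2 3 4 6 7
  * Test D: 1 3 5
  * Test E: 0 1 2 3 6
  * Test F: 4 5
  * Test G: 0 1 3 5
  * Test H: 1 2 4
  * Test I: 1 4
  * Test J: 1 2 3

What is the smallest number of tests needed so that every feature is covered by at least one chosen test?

Take {C, G}. Their union is {0, 1, 2, 3, 4, 5, 6, 7}, which is all 8 features.
No single test has all 8 features (the largest, C, has 7), so 2 is optimal.

2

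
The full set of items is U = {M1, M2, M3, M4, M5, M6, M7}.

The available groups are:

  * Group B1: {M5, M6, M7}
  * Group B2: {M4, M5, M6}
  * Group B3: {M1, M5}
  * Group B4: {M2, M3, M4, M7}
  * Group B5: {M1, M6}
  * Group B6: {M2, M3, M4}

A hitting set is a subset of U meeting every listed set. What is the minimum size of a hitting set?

3

H = {M1, M2, M6} meets every group (each contains at least one member of H), and |H| = 3.
No choice of 2 items meets every group, so 3 is the minimum.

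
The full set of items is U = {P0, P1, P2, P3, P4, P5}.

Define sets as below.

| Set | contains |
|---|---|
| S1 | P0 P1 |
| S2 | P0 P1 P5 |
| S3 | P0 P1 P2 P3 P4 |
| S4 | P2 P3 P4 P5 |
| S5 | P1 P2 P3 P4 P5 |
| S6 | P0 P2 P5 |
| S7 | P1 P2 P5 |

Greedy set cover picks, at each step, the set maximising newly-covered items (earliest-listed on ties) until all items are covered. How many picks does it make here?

Greedy: pick S3 (covers 5 new) → pick S2 (covers 1 new). Total picks: 2.

2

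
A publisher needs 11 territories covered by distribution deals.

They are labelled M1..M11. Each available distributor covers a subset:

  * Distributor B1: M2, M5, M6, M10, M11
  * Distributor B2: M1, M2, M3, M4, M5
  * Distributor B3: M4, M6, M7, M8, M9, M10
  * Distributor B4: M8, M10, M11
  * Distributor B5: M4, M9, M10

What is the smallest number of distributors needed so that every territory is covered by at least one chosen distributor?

3

Take {B2, B3, B4}. Their union is {M1, M2, M3, M4, M5, M6, M7, M8, M9, M10, M11}, which is all 11 territories.
Only B2 contains M1, so B2 is forced; the remaining 6 territories need at least 2 more distributors (each remaining distributor adds at most 5) — so at least 3 distributors are needed, and 3 is optimal.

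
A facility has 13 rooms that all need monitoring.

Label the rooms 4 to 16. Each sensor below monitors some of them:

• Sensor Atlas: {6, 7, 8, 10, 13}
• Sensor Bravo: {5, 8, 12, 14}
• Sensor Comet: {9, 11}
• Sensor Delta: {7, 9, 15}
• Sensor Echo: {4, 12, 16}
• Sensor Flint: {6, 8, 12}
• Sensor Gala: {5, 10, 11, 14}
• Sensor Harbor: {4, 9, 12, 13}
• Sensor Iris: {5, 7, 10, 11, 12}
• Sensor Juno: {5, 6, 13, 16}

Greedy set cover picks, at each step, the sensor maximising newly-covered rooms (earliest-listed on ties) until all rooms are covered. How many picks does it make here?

5

Greedy: pick Atlas (covers 5 new) → pick Bravo (covers 3 new) → pick Comet (covers 2 new) → pick Echo (covers 2 new) → pick Delta (covers 1 new). Total picks: 5.
(The true minimum cover uses only 4 sensors, so greedy is not optimal here.)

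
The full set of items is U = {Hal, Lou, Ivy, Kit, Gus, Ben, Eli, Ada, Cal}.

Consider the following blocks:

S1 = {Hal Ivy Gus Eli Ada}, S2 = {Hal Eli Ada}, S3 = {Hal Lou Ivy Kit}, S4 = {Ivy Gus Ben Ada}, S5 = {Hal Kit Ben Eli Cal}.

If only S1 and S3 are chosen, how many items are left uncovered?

2

Union of S1, S3 = {Hal, Lou, Ivy, Kit, Gus, Eli, Ada}.
Not covered: Ben, Cal — 2 items.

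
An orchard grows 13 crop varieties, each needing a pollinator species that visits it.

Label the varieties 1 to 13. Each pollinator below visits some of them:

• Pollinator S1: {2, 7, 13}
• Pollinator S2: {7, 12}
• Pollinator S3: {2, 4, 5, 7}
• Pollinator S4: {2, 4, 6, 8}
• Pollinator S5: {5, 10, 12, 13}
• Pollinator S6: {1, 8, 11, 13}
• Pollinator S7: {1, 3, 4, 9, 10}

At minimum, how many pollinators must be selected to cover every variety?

S2 and S4 and S5 and S6 and S7 together: S2 ∪ S4 ∪ S5 ∪ S6 ∪ S7 = {1, 2, 3, 4, 5, 6, 7, 8, 9, 10, 11, 12, 13} — every variety is covered.
No 4 of the 7 pollinators cover everything (all 35 combinations miss at least one variety), so 5 is optimal.

5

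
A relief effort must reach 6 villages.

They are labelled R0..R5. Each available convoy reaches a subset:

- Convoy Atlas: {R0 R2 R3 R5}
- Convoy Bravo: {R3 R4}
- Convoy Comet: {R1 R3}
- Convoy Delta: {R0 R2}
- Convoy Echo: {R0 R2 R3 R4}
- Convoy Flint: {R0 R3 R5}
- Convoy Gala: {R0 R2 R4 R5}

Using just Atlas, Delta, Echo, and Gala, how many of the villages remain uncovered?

Union of Atlas, Delta, Echo, Gala = {R0, R2, R3, R4, R5}.
Not covered: R1 — 1 village.

1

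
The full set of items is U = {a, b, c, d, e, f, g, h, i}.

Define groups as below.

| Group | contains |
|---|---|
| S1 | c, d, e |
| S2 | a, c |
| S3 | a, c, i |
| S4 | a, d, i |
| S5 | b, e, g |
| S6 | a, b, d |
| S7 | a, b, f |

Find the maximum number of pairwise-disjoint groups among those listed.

S3, S5 are pairwise disjoint (S3={a,c,i}; S5={b,e,g}).
Every remaining group overlaps one of these, and no 3 of the listed groups are pairwise disjoint, so 2 is the maximum.

2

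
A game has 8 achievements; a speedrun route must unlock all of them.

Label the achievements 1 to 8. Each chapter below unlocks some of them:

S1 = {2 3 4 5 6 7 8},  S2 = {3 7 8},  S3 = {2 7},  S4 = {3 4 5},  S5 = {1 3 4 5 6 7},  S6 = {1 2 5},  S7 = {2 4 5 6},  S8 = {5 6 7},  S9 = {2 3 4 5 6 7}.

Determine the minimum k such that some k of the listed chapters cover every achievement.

2

Take {S1, S6}. Their union is {1, 2, 3, 4, 5, 6, 7, 8}, which is all 8 achievements.
No single chapter has all 8 achievements (the largest, S1, has 7), so 2 is optimal.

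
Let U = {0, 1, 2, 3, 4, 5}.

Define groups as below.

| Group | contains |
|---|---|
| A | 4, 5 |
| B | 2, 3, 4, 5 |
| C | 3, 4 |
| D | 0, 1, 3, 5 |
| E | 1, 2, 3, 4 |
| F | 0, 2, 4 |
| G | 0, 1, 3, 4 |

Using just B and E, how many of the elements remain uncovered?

Union of B, E = {1, 2, 3, 4, 5}.
Not covered: 0 — 1 element.

1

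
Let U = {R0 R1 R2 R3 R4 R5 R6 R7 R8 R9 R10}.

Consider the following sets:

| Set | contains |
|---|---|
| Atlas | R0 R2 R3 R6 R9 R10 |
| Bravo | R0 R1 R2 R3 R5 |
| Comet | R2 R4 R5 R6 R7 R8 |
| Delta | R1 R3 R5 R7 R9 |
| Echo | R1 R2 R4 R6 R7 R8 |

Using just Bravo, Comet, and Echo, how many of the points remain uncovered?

Union of Bravo, Comet, Echo = {R0, R1, R2, R3, R4, R5, R6, R7, R8}.
Not covered: R9, R10 — 2 points.

2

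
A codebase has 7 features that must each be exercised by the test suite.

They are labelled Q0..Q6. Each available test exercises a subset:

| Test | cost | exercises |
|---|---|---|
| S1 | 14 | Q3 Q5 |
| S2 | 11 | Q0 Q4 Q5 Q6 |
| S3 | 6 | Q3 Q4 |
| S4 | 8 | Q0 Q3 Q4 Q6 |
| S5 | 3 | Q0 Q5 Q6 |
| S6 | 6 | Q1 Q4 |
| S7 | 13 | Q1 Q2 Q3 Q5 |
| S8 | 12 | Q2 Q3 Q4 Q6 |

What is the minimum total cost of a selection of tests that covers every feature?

S5, S6, S8 together cover every feature (S5 ∪ S6 ∪ S8 = {Q0, Q1, Q2, Q3, Q4, Q5, Q6}); total cost 3 + 6 + 12 = 21.
The greedy pick S5, S3, S6, S8 costs 27; no covering selection beats 21.

21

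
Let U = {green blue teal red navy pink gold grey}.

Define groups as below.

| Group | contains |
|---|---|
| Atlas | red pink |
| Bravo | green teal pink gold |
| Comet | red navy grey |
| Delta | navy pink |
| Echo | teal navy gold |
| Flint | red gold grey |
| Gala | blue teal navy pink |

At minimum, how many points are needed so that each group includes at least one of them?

3

The 3 points {teal, red, navy} hit every group.
No choice of 2 points meets every group, so 3 is the minimum.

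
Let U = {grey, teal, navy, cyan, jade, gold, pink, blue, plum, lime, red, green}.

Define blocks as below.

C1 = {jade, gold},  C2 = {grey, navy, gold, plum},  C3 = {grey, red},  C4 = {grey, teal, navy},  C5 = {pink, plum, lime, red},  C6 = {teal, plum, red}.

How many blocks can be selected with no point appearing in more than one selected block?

3

C1, C4, C5 are pairwise disjoint (C1={jade,gold}; C4={grey,teal,navy}; C5={pink,plum,lime,red}).
Every remaining block overlaps one of these, and no 4 of the listed blocks are pairwise disjoint, so 3 is the maximum.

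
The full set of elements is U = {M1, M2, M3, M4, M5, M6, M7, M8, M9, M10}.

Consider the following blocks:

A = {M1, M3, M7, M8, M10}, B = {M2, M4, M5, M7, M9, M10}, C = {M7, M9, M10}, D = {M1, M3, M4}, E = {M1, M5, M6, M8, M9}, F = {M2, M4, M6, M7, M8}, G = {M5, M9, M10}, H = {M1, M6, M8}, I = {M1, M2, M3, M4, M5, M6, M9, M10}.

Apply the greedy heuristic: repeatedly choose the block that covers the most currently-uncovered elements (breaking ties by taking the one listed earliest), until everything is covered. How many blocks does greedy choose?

2

Greedy: pick I (covers 8 new) → pick A (covers 2 new). Total picks: 2.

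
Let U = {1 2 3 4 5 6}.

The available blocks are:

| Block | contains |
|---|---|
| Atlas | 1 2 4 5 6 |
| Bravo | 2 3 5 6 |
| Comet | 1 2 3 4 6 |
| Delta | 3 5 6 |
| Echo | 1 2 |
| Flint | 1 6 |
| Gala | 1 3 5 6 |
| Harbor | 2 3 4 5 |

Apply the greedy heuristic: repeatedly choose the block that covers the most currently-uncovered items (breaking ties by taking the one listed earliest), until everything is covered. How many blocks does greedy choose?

Greedy: pick Atlas (covers 5 new) → pick Bravo (covers 1 new). Total picks: 2.

2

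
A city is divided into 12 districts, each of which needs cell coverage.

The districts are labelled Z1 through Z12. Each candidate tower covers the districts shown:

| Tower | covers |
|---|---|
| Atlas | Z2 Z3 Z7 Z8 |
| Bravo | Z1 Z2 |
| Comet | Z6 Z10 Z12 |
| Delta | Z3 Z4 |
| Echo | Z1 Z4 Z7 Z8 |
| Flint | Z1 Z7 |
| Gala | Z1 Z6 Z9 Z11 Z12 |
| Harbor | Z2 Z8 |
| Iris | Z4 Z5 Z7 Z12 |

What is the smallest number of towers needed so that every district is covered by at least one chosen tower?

Atlas and Comet and Gala and Iris together: Atlas ∪ Comet ∪ Gala ∪ Iris = {Z1, Z2, Z3, Z4, Z5, Z6, Z7, Z8, Z9, Z10, Z11, Z12} — every district is covered.
Only Comet contains Z10, so Comet is forced; the remaining 9 districts need at least 3 more towers (each remaining tower adds at most 4) — so at least 4 towers are needed, and 4 is optimal.

4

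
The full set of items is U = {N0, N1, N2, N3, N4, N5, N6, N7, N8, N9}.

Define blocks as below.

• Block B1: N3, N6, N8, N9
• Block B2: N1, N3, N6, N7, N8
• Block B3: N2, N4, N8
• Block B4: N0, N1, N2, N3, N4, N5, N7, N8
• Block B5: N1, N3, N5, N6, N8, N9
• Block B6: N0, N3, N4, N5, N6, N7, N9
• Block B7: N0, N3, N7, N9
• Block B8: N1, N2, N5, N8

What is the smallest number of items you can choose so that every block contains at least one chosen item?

2

The 2 items {N3, N8} hit every block.
The blocks B3, B7 are pairwise disjoint, so any hitting set needs a separate item for each — at least 2. Hence 2 is optimal.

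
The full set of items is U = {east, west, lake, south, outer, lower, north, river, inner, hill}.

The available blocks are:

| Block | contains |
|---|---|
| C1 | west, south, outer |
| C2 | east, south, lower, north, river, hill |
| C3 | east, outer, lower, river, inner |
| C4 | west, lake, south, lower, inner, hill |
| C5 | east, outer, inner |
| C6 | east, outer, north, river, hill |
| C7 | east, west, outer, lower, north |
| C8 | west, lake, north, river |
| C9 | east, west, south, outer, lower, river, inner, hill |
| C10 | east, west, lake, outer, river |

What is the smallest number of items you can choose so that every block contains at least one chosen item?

2

Take H = {east, west}. Each listed block contains at least one of these, so H is a hitting set of size 2.
The blocks C5, C8 are pairwise disjoint, so any hitting set needs a separate item for each — at least 2. Hence 2 is optimal.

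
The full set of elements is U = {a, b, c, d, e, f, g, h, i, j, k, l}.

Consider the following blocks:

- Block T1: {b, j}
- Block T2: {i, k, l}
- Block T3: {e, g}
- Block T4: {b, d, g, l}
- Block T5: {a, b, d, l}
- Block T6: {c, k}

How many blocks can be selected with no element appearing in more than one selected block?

T1, T2, T3 are pairwise disjoint (T1={b,j}; T2={i,k,l}; T3={e,g}).
Every remaining block overlaps one of these, and no 4 of the listed blocks are pairwise disjoint, so 3 is the maximum.

3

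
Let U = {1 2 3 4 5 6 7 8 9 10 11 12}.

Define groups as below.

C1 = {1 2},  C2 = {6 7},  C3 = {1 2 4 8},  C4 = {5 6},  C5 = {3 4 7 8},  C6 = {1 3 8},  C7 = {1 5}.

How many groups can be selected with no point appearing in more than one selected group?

3

C1, C4, C5 are pairwise disjoint (C1={1,2}; C4={5,6}; C5={3,4,7,8}).
Every remaining group overlaps one of these, and no 4 of the listed groups are pairwise disjoint, so 3 is the maximum.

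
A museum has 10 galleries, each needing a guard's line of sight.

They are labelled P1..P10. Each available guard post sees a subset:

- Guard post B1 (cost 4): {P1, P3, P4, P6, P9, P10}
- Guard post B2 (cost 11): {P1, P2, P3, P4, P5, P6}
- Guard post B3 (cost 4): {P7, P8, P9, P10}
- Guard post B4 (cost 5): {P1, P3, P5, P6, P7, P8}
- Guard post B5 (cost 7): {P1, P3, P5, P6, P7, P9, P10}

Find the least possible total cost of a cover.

15

B2, B3 together cover every gallery (B2 ∪ B3 = {P1, P2, P3, P4, P5, P6, P7, P8, P9, P10}); total cost 11 + 4 = 15.
The greedy pick B1, B4, B2 costs 20; no covering selection beats 15.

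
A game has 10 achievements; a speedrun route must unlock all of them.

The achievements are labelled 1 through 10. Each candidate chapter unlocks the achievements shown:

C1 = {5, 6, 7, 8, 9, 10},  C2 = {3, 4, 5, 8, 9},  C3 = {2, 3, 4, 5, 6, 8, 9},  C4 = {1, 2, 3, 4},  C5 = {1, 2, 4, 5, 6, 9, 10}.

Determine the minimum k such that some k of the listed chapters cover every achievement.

2

C1 and C4 together: C1 ∪ C4 = {1, 2, 3, 4, 5, 6, 7, 8, 9, 10} — every achievement is covered.
No single chapter has all 10 achievements (the largest, C3, has 7), so 2 is optimal.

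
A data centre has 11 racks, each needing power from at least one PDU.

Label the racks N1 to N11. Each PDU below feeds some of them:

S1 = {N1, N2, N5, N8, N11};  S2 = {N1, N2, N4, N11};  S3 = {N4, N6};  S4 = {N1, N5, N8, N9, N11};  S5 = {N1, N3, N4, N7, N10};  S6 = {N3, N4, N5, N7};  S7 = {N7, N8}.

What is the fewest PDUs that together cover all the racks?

Take {S2, S3, S4, S5}. Their union is {N1, N2, N3, N4, N5, N6, N7, N8, N9, N10, N11}, which is all 11 racks.
No 3 of the 7 PDUs cover everything (all 35 combinations miss at least one rack), so 4 is optimal.

4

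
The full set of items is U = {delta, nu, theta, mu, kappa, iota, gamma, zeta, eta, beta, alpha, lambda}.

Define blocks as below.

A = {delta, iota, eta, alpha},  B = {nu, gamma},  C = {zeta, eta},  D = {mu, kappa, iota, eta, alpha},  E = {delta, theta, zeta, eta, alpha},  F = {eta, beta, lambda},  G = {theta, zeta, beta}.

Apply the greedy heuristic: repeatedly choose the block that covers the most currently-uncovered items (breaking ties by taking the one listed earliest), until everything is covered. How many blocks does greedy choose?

4

Greedy: pick D (covers 5 new) → pick E (covers 3 new) → pick B (covers 2 new) → pick F (covers 2 new). Total picks: 4.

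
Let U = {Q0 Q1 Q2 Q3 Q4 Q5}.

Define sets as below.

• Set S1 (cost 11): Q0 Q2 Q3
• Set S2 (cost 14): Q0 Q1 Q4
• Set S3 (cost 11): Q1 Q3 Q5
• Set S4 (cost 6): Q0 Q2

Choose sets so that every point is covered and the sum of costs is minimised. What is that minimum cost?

S2, S3, S4 together cover every point (S2 ∪ S3 ∪ S4 = {Q0, Q1, Q2, Q3, Q4, Q5}); total cost 14 + 11 + 6 = 31.
No covering selection has total cost below 31.

31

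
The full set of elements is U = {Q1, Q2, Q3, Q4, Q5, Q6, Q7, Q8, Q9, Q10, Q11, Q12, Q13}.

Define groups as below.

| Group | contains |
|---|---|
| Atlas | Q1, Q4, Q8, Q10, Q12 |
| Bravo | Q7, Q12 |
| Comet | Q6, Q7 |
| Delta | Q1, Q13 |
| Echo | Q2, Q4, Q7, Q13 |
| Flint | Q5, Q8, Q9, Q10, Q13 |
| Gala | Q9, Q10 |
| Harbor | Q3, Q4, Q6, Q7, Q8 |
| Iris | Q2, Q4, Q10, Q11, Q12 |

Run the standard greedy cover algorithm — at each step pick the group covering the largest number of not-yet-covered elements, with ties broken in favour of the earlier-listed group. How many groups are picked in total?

5

Greedy: pick Atlas (covers 5 new) → pick Echo (covers 3 new) → pick Flint (covers 2 new) → pick Harbor (covers 2 new) → pick Iris (covers 1 new). Total picks: 5.
(The true minimum cover uses only 4 groups, so greedy is not optimal here.)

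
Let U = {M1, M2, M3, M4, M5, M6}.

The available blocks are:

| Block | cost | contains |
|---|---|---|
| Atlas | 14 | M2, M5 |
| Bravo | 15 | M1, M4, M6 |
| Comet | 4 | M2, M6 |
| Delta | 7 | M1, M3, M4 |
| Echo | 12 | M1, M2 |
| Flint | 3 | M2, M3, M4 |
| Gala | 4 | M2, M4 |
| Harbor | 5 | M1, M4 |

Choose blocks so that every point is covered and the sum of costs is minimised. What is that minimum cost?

Atlas, Comet, Delta together cover every point (Atlas ∪ Comet ∪ Delta = {M1, M2, M3, M4, M5, M6}); total cost 14 + 4 + 7 = 25.
The greedy pick Flint, Comet, Harbor, Atlas costs 26; no covering selection beats 25.

25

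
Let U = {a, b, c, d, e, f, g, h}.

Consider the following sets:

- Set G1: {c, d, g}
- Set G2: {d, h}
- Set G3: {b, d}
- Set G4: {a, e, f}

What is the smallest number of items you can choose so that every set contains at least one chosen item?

2

T = {d, f} meets every set (each contains at least one member of T), and |T| = 2.
The sets G3, G4 are pairwise disjoint, so any hitting set needs a separate item for each — at least 2. Hence 2 is optimal.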